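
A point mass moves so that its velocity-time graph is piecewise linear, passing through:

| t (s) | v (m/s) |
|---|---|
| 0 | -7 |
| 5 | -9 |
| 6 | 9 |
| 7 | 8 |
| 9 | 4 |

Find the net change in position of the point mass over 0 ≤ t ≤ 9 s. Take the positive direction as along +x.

-19.5 m

Displacement is the signed area under the v-t curve.
0–5 s: ½(-7 + -9)(5) = -40 m
5–6 s: ½(-9 + 9)(1) = 0 m
6–7 s: ½(9 + 8)(1) = 8.5 m
7–9 s: ½(8 + 4)(2) = 12 m
Net displacement = -19.5 m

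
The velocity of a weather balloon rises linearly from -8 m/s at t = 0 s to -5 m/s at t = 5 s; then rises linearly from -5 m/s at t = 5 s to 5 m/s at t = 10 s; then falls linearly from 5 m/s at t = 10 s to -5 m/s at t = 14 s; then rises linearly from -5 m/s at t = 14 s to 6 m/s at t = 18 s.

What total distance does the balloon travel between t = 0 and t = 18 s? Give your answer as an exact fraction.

727/11 m

Total distance travelled is ∫|v| dt — sum the magnitudes of each area piece.
0–5 s: |½(-8 + -5)(5)| = 32.5 m
5–10 s: v = 0 at t = 7.5 s; triangle areas 6.25 + 6.25 = 12.5 m
10–14 s: v = 0 at t = 12 s; triangle areas 5 + 5 = 10 m
14–18 s: v = 0 at t = 174/11 s; triangle areas 50/11 + 72/11 = 122/11 m
Total distance = 727/11 m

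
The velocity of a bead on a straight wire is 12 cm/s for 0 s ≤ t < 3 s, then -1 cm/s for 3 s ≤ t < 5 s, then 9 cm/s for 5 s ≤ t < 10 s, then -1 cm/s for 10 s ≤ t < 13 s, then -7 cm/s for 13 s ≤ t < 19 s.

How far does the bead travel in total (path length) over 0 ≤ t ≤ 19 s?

128 cm

Total distance travelled is ∫|v| dt — sum the magnitudes of each area piece.
0–3 s: |12| × 3 = 36 cm
3–5 s: |-1| × 2 = 2 cm
5–10 s: |9| × 5 = 45 cm
10–13 s: |-1| × 3 = 3 cm
13–19 s: |-7| × 6 = 42 cm
Total distance = 128 cm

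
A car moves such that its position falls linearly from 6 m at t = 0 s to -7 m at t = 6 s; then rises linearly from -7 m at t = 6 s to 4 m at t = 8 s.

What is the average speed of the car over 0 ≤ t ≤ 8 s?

3 m/s

Average speed = (total path length)/(elapsed time); on a piecewise-linear x-t graph the path length is Σ|Δx|.
0–6 s: |Δx| = |-7 − 6| = 13 m
6–8 s: |Δx| = |4 − -7| = 11 m
Total path = 24 m; average speed = 24/8 = 3 m/s.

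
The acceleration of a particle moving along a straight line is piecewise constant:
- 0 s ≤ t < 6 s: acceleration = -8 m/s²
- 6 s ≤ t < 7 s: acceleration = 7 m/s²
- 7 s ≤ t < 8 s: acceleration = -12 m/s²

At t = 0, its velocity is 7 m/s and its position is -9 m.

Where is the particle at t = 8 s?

On each constant-a segment, Δv = aΔt and Δx = v₀Δt + ½aΔt²; chain segment to segment.
0–6 s: v starts 7 m/s; Δx = 7·6 + ½·-8·6² = -102 m; v ends -41 m/s.
6–7 s: v starts -41 m/s; Δx = -41·1 + ½·7·1² = -37.5 m; v ends -34 m/s.
7–8 s: v starts -34 m/s; Δx = -34·1 + ½·-12·1² = -40 m; v ends -46 m/s.
x(8) = -9 + Σ Δx = -188.5 m.

-188.5 m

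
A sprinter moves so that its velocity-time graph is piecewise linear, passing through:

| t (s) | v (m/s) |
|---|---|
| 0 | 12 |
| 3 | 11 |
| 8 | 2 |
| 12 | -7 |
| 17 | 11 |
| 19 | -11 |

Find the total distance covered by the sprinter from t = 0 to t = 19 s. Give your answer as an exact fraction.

Total distance travelled is ∫|v| dt — sum the magnitudes of each area piece.
0–3 s: |½(12 + 11)(3)| = 34.5 m
3–8 s: |½(11 + 2)(5)| = 32.5 m
8–12 s: v = 0 at t = 80/9 s; triangle areas 8/9 + 98/9 = 106/9 m
12–17 s: v = 0 at t = 251/18 s; triangle areas 245/36 + 605/36 = 425/18 m
17–19 s: v = 0 at t = 18 s; triangle areas 5.5 + 5.5 = 11 m
Total distance = 2041/18 m

2041/18 m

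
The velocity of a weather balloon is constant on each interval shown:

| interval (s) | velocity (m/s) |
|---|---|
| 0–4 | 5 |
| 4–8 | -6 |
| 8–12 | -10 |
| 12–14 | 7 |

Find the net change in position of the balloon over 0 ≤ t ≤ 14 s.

Displacement is the signed area under the v-t curve.
0–4 s: 5 × 4 = 20 m
4–8 s: -6 × 4 = -24 m
8–12 s: -10 × 4 = -40 m
12–14 s: 7 × 2 = 14 m
Net displacement = -30 m

-30 m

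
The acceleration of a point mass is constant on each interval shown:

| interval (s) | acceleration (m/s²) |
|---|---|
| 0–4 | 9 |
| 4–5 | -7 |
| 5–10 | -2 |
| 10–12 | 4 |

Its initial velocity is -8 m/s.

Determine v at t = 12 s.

Δv equals the area under the a-t graph; then v = v₀ + Δv.
0–4 s: 9 × 4 = 36 m/s
4–5 s: -7 × 1 = -7 m/s
5–10 s: -2 × 5 = -10 m/s
10–12 s: 4 × 2 = 8 m/s
Δv = 27 m/s, so v(12) = -8 + (27) = 19 m/s.

19 m/s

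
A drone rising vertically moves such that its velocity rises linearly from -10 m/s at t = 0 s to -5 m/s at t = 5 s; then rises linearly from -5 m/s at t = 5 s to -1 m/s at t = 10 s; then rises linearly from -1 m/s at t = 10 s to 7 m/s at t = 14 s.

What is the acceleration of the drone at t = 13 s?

2 m/s²

Acceleration is the slope of the v-t graph on 10–14 s: (7 − -1)/(14 − 10) = 2 m/s².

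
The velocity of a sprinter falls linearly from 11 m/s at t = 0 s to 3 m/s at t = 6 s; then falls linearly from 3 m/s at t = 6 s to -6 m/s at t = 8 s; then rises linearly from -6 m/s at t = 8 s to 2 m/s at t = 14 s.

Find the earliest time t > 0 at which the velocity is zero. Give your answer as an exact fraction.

t = 20/3 s

v changes sign on 6–8 s (from 3 to -6); the graph is linear there, so v = 0 at t = 6 + (-3)·(8 − 6)/(-6 − 3) = 20/3 s.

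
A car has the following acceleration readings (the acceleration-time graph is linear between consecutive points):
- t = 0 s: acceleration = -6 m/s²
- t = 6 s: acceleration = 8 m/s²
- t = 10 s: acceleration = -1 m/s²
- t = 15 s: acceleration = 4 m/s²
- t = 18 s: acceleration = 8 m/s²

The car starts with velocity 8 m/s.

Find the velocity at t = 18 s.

53.5 m/s

Δv equals the area under the a-t graph; then v = v₀ + Δv.
0–6 s: ½(-6 + 8)(6) = 6 m/s
6–10 s: ½(8 + -1)(4) = 14 m/s
10–15 s: ½(-1 + 4)(5) = 7.5 m/s
15–18 s: ½(4 + 8)(3) = 18 m/s
Δv = 45.5 m/s, so v(18) = 8 + (45.5) = 53.5 m/s.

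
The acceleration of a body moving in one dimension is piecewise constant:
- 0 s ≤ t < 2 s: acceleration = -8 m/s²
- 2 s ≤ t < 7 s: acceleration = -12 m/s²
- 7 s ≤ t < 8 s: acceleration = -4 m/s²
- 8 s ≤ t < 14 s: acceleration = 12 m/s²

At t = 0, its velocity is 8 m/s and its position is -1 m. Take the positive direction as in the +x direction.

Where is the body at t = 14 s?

On each constant-a segment, Δv = aΔt and Δx = v₀Δt + ½aΔt²; chain segment to segment.
0–2 s: v starts 8 m/s; Δx = 8·2 + ½·-8·2² = 0 m; v ends -8 m/s.
2–7 s: v starts -8 m/s; Δx = -8·5 + ½·-12·5² = -190 m; v ends -68 m/s.
7–8 s: v starts -68 m/s; Δx = -68·1 + ½·-4·1² = -70 m; v ends -72 m/s.
8–14 s: v starts -72 m/s; Δx = -72·6 + ½·12·6² = -216 m; v ends 0 m/s.
x(14) = -1 + Σ Δx = -477 m.

-477 m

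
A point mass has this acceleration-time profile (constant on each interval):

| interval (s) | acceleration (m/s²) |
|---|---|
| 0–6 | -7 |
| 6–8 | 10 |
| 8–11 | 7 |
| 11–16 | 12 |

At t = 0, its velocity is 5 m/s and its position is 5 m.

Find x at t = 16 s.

5.5 m

On each constant-a segment, Δv = aΔt and Δx = v₀Δt + ½aΔt²; chain segment to segment.
0–6 s: v starts 5 m/s; Δx = 5·6 + ½·-7·6² = -96 m; v ends -37 m/s.
6–8 s: v starts -37 m/s; Δx = -37·2 + ½·10·2² = -54 m; v ends -17 m/s.
8–11 s: v starts -17 m/s; Δx = -17·3 + ½·7·3² = -19.5 m; v ends 4 m/s.
11–16 s: v starts 4 m/s; Δx = 4·5 + ½·12·5² = 170 m; v ends 64 m/s.
x(16) = 5 + Σ Δx = 5.5 m.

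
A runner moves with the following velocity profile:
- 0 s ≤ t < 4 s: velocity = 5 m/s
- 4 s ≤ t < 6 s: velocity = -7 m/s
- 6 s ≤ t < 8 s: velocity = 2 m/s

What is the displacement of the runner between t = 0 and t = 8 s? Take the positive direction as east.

10 m

Net displacement equals the area under the velocity-time graph (areas below the axis count negative).
0–4 s: 5 × 4 = 20 m
4–6 s: -7 × 2 = -14 m
6–8 s: 2 × 2 = 4 m
Net displacement = 10 m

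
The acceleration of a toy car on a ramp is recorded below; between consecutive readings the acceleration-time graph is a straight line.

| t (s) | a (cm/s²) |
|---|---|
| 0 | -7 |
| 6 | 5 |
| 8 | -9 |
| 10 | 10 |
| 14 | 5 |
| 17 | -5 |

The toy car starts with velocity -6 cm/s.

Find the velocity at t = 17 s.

Δv equals the area under the a-t graph; then v = v₀ + Δv.
0–6 s: ½(-7 + 5)(6) = -6 cm/s
6–8 s: ½(5 + -9)(2) = -4 cm/s
8–10 s: ½(-9 + 10)(2) = 1 cm/s
10–14 s: ½(10 + 5)(4) = 30 cm/s
14–17 s: ½(5 + -5)(3) = 0 cm/s
Δv = 21 cm/s, so v(17) = -6 + (21) = 15 cm/s.

15 cm/s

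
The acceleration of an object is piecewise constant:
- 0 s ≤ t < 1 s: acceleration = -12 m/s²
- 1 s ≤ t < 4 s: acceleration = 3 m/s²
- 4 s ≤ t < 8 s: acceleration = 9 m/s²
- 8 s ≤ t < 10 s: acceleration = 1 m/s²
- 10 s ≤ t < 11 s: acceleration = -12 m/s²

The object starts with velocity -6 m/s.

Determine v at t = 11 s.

Δv equals the area under the a-t graph; then v = v₀ + Δv.
0–1 s: -12 × 1 = -12 m/s
1–4 s: 3 × 3 = 9 m/s
4–8 s: 9 × 4 = 36 m/s
8–10 s: 1 × 2 = 2 m/s
10–11 s: -12 × 1 = -12 m/s
Δv = 23 m/s, so v(11) = -6 + (23) = 17 m/s.

17 m/s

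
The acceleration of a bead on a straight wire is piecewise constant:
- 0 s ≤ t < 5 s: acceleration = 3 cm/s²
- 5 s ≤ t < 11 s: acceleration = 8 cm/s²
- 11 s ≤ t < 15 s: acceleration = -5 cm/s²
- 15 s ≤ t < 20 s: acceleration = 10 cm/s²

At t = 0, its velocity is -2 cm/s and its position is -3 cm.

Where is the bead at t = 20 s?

On each constant-a segment, Δv = aΔt and Δx = v₀Δt + ½aΔt²; chain segment to segment.
0–5 s: v starts -2 cm/s; Δx = -2·5 + ½·3·5² = 27.5 cm; v ends 13 cm/s.
5–11 s: v starts 13 cm/s; Δx = 13·6 + ½·8·6² = 222 cm; v ends 61 cm/s.
11–15 s: v starts 61 cm/s; Δx = 61·4 + ½·-5·4² = 204 cm; v ends 41 cm/s.
15–20 s: v starts 41 cm/s; Δx = 41·5 + ½·10·5² = 330 cm; v ends 91 cm/s.
x(20) = -3 + Σ Δx = 780.5 cm.

780.5 cm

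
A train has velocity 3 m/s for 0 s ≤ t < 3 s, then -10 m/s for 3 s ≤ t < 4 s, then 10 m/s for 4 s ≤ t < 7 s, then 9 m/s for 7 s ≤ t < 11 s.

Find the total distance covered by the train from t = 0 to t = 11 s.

85 m

Total distance travelled is ∫|v| dt — sum the magnitudes of each area piece.
0–3 s: |3| × 3 = 9 m
3–4 s: |-10| × 1 = 10 m
4–7 s: |10| × 3 = 30 m
7–11 s: |9| × 4 = 36 m
Total distance = 85 m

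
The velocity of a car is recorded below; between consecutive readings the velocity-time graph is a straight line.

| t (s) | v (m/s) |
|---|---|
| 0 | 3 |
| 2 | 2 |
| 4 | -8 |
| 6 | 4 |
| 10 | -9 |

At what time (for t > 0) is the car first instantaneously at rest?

t = 2.4 s

v changes sign on 2–4 s (from 2 to -8); the graph is linear there, so v = 0 at t = 2 + (-2)·(4 − 2)/(-8 − 2) = 2.4 s.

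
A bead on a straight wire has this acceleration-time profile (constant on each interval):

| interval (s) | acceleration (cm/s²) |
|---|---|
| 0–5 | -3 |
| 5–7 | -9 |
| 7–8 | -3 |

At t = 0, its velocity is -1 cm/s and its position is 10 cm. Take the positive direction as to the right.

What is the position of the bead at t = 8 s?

-118 cm

On each constant-a segment, Δv = aΔt and Δx = v₀Δt + ½aΔt²; chain segment to segment.
0–5 s: v starts -1 cm/s; Δx = -1·5 + ½·-3·5² = -42.5 cm; v ends -16 cm/s.
5–7 s: v starts -16 cm/s; Δx = -16·2 + ½·-9·2² = -50 cm; v ends -34 cm/s.
7–8 s: v starts -34 cm/s; Δx = -34·1 + ½·-3·1² = -35.5 cm; v ends -37 cm/s.
x(8) = 10 + Σ Δx = -118 cm.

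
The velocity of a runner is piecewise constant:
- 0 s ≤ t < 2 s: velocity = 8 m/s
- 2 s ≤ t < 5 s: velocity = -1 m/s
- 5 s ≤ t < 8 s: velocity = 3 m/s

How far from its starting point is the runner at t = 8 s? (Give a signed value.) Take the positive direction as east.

22 m

Displacement is the signed area under the v-t curve.
0–2 s: 8 × 2 = 16 m
2–5 s: -1 × 3 = -3 m
5–8 s: 3 × 3 = 9 m
Net displacement = 22 m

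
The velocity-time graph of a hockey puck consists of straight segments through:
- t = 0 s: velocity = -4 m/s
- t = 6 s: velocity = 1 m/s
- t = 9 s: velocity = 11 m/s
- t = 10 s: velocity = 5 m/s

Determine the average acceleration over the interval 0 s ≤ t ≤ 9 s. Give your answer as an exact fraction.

Average acceleration = Δv/Δt = (11 − -4)/(9 − 0) = 5/3 m/s².

5/3 m/s²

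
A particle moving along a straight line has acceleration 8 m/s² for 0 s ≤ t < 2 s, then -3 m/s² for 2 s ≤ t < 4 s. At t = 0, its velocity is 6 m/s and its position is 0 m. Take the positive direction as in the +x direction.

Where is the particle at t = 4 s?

On each constant-a segment, Δv = aΔt and Δx = v₀Δt + ½aΔt²; chain segment to segment.
0–2 s: v starts 6 m/s; Δx = 6·2 + ½·8·2² = 28 m; v ends 22 m/s.
2–4 s: v starts 22 m/s; Δx = 22·2 + ½·-3·2² = 38 m; v ends 16 m/s.
x(4) = 0 + Σ Δx = 66 m.

66 m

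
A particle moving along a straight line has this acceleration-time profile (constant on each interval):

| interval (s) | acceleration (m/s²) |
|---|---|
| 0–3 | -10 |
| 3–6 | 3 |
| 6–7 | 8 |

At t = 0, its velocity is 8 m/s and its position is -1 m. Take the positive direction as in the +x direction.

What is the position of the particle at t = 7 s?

-83.5 m

On each constant-a segment, Δv = aΔt and Δx = v₀Δt + ½aΔt²; chain segment to segment.
0–3 s: v starts 8 m/s; Δx = 8·3 + ½·-10·3² = -21 m; v ends -22 m/s.
3–6 s: v starts -22 m/s; Δx = -22·3 + ½·3·3² = -52.5 m; v ends -13 m/s.
6–7 s: v starts -13 m/s; Δx = -13·1 + ½·8·1² = -9 m; v ends -5 m/s.
x(7) = -1 + Σ Δx = -83.5 m.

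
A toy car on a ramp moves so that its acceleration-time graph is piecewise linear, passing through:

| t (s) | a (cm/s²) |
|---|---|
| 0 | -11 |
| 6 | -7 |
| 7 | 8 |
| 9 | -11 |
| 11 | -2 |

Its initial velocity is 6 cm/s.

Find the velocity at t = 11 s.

Δv equals the area under the a-t graph; then v = v₀ + Δv.
0–6 s: ½(-11 + -7)(6) = -54 cm/s
6–7 s: ½(-7 + 8)(1) = 0.5 cm/s
7–9 s: ½(8 + -11)(2) = -3 cm/s
9–11 s: ½(-11 + -2)(2) = -13 cm/s
Δv = -69.5 cm/s, so v(11) = 6 + (-69.5) = -63.5 cm/s.

-63.5 cm/s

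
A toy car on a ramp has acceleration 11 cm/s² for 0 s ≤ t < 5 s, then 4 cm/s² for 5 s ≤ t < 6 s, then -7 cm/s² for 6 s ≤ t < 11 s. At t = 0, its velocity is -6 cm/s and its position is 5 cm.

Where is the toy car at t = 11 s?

341 cm

On each constant-a segment, Δv = aΔt and Δx = v₀Δt + ½aΔt²; chain segment to segment.
0–5 s: v starts -6 cm/s; Δx = -6·5 + ½·11·5² = 107.5 cm; v ends 49 cm/s.
5–6 s: v starts 49 cm/s; Δx = 49·1 + ½·4·1² = 51 cm; v ends 53 cm/s.
6–11 s: v starts 53 cm/s; Δx = 53·5 + ½·-7·5² = 177.5 cm; v ends 18 cm/s.
x(11) = 5 + Σ Δx = 341 cm.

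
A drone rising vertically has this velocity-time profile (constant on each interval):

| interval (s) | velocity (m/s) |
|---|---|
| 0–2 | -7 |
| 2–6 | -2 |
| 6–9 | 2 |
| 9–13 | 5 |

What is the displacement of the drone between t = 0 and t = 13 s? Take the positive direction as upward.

Net displacement equals the area under the velocity-time graph (areas below the axis count negative).
0–2 s: -7 × 2 = -14 m
2–6 s: -2 × 4 = -8 m
6–9 s: 2 × 3 = 6 m
9–13 s: 5 × 4 = 20 m
Net displacement = 4 m

4 m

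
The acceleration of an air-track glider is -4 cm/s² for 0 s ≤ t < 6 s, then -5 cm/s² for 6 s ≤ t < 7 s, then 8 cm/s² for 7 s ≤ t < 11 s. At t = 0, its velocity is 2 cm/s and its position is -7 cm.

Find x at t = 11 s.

On each constant-a segment, Δv = aΔt and Δx = v₀Δt + ½aΔt²; chain segment to segment.
0–6 s: v starts 2 cm/s; Δx = 2·6 + ½·-4·6² = -60 cm; v ends -22 cm/s.
6–7 s: v starts -22 cm/s; Δx = -22·1 + ½·-5·1² = -24.5 cm; v ends -27 cm/s.
7–11 s: v starts -27 cm/s; Δx = -27·4 + ½·8·4² = -44 cm; v ends 5 cm/s.
x(11) = -7 + Σ Δx = -135.5 cm.

-135.5 cm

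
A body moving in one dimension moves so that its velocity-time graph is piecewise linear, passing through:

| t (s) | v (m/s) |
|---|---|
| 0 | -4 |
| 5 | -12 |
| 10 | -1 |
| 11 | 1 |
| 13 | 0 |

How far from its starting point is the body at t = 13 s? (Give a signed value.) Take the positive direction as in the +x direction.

-71.5 m

Net displacement equals the area under the velocity-time graph (areas below the axis count negative).
0–5 s: ½(-4 + -12)(5) = -40 m
5–10 s: ½(-12 + -1)(5) = -32.5 m
10–11 s: ½(-1 + 1)(1) = 0 m
11–13 s: ½(1 + 0)(2) = 1 m
Net displacement = -71.5 m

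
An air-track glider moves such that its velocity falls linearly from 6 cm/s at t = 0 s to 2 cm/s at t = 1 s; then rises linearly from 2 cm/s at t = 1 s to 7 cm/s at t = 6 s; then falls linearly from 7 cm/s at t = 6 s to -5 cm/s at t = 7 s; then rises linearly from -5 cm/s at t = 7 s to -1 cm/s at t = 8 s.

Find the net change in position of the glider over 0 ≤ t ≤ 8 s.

24.5 cm

Net displacement equals the area under the velocity-time graph (areas below the axis count negative).
0–1 s: ½(6 + 2)(1) = 4 cm
1–6 s: ½(2 + 7)(5) = 22.5 cm
6–7 s: ½(7 + -5)(1) = 1 cm
7–8 s: ½(-5 + -1)(1) = -3 cm
Net displacement = 24.5 cm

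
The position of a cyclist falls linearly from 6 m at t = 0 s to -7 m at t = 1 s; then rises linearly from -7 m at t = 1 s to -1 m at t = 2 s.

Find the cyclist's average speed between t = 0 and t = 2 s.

Average speed = (total path length)/(elapsed time); on a piecewise-linear x-t graph the path length is Σ|Δx|.
0–1 s: |Δx| = |-7 − 6| = 13 m
1–2 s: |Δx| = |-1 − -7| = 6 m
Total path = 19 m; average speed = 19/2 = 9.5 m/s.

9.5 m/s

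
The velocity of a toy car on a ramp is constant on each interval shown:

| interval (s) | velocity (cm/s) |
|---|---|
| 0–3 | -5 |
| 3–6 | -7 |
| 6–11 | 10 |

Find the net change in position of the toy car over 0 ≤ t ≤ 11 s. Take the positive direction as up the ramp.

Net displacement equals the area under the velocity-time graph (areas below the axis count negative).
0–3 s: -5 × 3 = -15 cm
3–6 s: -7 × 3 = -21 cm
6–11 s: 10 × 5 = 50 cm
Net displacement = 14 cm

14 cm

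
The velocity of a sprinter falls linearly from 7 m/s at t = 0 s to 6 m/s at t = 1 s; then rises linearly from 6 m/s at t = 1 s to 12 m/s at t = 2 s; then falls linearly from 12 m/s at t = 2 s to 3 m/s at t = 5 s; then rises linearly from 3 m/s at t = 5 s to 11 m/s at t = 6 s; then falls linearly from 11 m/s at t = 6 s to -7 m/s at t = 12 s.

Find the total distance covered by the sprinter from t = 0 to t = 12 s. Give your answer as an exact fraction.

220/3 m

Total distance travelled is ∫|v| dt — sum the magnitudes of each area piece.
0–1 s: |½(7 + 6)(1)| = 6.5 m
1–2 s: |½(6 + 12)(1)| = 9 m
2–5 s: |½(12 + 3)(3)| = 22.5 m
5–6 s: |½(3 + 11)(1)| = 7 m
6–12 s: v = 0 at t = 29/3 s; triangle areas 121/6 + 49/6 = 85/3 m
Total distance = 220/3 m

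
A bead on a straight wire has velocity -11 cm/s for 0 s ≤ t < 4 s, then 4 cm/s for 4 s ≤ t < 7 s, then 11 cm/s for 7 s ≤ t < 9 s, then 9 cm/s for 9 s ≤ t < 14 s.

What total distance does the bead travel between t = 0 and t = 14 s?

Distance (not displacement) is the total path length: add the absolute areas under v-t.
0–4 s: |-11| × 4 = 44 cm
4–7 s: |4| × 3 = 12 cm
7–9 s: |11| × 2 = 22 cm
9–14 s: |9| × 5 = 45 cm
Total distance = 123 cm

123 cm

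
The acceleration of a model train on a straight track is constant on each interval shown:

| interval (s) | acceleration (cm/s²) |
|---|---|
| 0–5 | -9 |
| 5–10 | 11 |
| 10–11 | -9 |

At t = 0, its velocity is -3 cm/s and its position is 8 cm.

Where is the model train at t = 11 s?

On each constant-a segment, Δv = aΔt and Δx = v₀Δt + ½aΔt²; chain segment to segment.
0–5 s: v starts -3 cm/s; Δx = -3·5 + ½·-9·5² = -127.5 cm; v ends -48 cm/s.
5–10 s: v starts -48 cm/s; Δx = -48·5 + ½·11·5² = -102.5 cm; v ends 7 cm/s.
10–11 s: v starts 7 cm/s; Δx = 7·1 + ½·-9·1² = 2.5 cm; v ends -2 cm/s.
x(11) = 8 + Σ Δx = -219.5 cm.

-219.5 cm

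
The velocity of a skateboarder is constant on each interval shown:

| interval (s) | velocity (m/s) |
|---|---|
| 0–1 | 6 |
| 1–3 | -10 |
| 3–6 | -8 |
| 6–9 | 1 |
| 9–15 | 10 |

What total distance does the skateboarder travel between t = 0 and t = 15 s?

Total distance travelled is ∫|v| dt — sum the magnitudes of each area piece.
0–1 s: |6| × 1 = 6 m
1–3 s: |-10| × 2 = 20 m
3–6 s: |-8| × 3 = 24 m
6–9 s: |1| × 3 = 3 m
9–15 s: |10| × 6 = 60 m
Total distance = 113 m

113 m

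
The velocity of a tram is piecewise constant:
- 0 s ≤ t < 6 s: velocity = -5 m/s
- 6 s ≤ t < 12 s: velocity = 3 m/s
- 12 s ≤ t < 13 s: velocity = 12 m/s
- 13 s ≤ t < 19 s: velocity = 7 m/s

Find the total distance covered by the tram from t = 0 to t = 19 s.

102 m

Distance (not displacement) is the total path length: add the absolute areas under v-t.
0–6 s: |-5| × 6 = 30 m
6–12 s: |3| × 6 = 18 m
12–13 s: |12| × 1 = 12 m
13–19 s: |7| × 6 = 42 m
Total distance = 102 m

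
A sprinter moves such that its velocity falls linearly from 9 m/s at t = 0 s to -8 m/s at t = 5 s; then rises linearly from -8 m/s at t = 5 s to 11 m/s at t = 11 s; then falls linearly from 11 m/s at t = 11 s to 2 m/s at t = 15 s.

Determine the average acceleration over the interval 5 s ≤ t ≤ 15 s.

1 m/s²

Average acceleration = Δv/Δt = (2 − -8)/(15 − 5) = 1 m/s².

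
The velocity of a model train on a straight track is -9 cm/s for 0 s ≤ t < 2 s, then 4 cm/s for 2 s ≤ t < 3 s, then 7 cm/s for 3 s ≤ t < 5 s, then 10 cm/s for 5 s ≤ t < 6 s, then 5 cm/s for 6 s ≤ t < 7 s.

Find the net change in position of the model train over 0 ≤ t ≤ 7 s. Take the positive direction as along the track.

Displacement is the signed area under the v-t curve.
0–2 s: -9 × 2 = -18 cm
2–3 s: 4 × 1 = 4 cm
3–5 s: 7 × 2 = 14 cm
5–6 s: 10 × 1 = 10 cm
6–7 s: 5 × 1 = 5 cm
Net displacement = 15 cm

15 cm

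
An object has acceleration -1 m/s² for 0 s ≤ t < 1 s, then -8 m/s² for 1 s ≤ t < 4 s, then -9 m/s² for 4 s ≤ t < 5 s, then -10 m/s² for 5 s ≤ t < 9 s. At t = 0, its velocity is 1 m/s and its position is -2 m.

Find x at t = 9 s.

-278 m

On each constant-a segment, Δv = aΔt and Δx = v₀Δt + ½aΔt²; chain segment to segment.
0–1 s: v starts 1 m/s; Δx = 1·1 + ½·-1·1² = 0.5 m; v ends 0 m/s.
1–4 s: v starts 0 m/s; Δx = 0·3 + ½·-8·3² = -36 m; v ends -24 m/s.
4–5 s: v starts -24 m/s; Δx = -24·1 + ½·-9·1² = -28.5 m; v ends -33 m/s.
5–9 s: v starts -33 m/s; Δx = -33·4 + ½·-10·4² = -212 m; v ends -73 m/s.
x(9) = -2 + Σ Δx = -278 m.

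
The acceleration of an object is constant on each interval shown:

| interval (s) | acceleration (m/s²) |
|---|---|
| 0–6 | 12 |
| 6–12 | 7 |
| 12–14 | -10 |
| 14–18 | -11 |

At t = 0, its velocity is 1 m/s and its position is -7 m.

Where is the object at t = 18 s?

On each constant-a segment, Δv = aΔt and Δx = v₀Δt + ½aΔt²; chain segment to segment.
0–6 s: v starts 1 m/s; Δx = 1·6 + ½·12·6² = 222 m; v ends 73 m/s.
6–12 s: v starts 73 m/s; Δx = 73·6 + ½·7·6² = 564 m; v ends 115 m/s.
12–14 s: v starts 115 m/s; Δx = 115·2 + ½·-10·2² = 210 m; v ends 95 m/s.
14–18 s: v starts 95 m/s; Δx = 95·4 + ½·-11·4² = 292 m; v ends 51 m/s.
x(18) = -7 + Σ Δx = 1281 m.

1281 m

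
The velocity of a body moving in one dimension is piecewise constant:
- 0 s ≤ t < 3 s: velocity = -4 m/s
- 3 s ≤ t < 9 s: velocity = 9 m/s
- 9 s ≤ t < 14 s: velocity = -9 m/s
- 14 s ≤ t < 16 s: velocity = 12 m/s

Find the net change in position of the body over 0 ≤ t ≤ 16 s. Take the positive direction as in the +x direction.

Displacement is the signed area under the v-t curve.
0–3 s: -4 × 3 = -12 m
3–9 s: 9 × 6 = 54 m
9–14 s: -9 × 5 = -45 m
14–16 s: 12 × 2 = 24 m
Net displacement = 21 m

21 m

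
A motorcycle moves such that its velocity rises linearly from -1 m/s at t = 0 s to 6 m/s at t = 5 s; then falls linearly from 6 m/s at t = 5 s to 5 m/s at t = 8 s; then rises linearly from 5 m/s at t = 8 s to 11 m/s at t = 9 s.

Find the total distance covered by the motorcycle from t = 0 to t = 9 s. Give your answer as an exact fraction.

Total distance travelled is ∫|v| dt — sum the magnitudes of each area piece.
0–5 s: v = 0 at t = 5/7 s; triangle areas 5/14 + 90/7 = 185/14 m
5–8 s: |½(6 + 5)(3)| = 16.5 m
8–9 s: |½(5 + 11)(1)| = 8 m
Total distance = 264/7 m

264/7 m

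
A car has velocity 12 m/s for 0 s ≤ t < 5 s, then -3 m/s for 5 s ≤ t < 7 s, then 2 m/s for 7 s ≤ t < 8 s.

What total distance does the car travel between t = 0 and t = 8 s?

Total distance travelled is ∫|v| dt — sum the magnitudes of each area piece.
0–5 s: |12| × 5 = 60 m
5–7 s: |-3| × 2 = 6 m
7–8 s: |2| × 1 = 2 m
Total distance = 68 m

68 m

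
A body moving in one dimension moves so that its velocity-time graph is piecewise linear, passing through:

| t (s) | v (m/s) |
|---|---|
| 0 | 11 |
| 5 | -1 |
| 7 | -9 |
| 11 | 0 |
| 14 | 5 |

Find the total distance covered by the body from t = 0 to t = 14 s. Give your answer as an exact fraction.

731/12 m

Distance (not displacement) is the total path length: add the absolute areas under v-t.
0–5 s: v = 0 at t = 55/12 s; triangle areas 605/24 + 5/24 = 305/12 m
5–7 s: |½(-1 + -9)(2)| = 10 m
7–11 s: |½(-9 + 0)(4)| = 18 m
11–14 s: |½(0 + 5)(3)| = 7.5 m
Total distance = 731/12 m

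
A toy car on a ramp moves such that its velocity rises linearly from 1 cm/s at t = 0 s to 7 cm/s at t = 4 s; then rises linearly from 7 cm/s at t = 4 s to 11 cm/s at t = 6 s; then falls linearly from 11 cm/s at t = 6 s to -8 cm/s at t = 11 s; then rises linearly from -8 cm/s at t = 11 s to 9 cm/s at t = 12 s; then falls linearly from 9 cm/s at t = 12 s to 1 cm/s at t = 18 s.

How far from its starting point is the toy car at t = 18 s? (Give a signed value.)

72 cm

Net displacement equals the area under the velocity-time graph (areas below the axis count negative).
0–4 s: ½(1 + 7)(4) = 16 cm
4–6 s: ½(7 + 11)(2) = 18 cm
6–11 s: ½(11 + -8)(5) = 7.5 cm
11–12 s: ½(-8 + 9)(1) = 0.5 cm
12–18 s: ½(9 + 1)(6) = 30 cm
Net displacement = 72 cm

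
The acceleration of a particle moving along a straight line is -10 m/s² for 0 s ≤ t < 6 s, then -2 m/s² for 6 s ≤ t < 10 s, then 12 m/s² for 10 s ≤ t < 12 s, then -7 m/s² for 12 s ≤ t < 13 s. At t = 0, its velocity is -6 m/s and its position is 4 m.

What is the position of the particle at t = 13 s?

On each constant-a segment, Δv = aΔt and Δx = v₀Δt + ½aΔt²; chain segment to segment.
0–6 s: v starts -6 m/s; Δx = -6·6 + ½·-10·6² = -216 m; v ends -66 m/s.
6–10 s: v starts -66 m/s; Δx = -66·4 + ½·-2·4² = -280 m; v ends -74 m/s.
10–12 s: v starts -74 m/s; Δx = -74·2 + ½·12·2² = -124 m; v ends -50 m/s.
12–13 s: v starts -50 m/s; Δx = -50·1 + ½·-7·1² = -53.5 m; v ends -57 m/s.
x(13) = 4 + Σ Δx = -669.5 m.

-669.5 m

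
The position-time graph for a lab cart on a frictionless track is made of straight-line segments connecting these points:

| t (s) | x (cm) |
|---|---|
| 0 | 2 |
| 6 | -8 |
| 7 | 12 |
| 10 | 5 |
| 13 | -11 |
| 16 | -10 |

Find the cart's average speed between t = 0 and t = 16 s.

Average speed = (total path length)/(elapsed time); on a piecewise-linear x-t graph the path length is Σ|Δx|.
0–6 s: |Δx| = |-8 − 2| = 10 cm
6–7 s: |Δx| = |12 − -8| = 20 cm
7–10 s: |Δx| = |5 − 12| = 7 cm
10–13 s: |Δx| = |-11 − 5| = 16 cm
13–16 s: |Δx| = |-10 − -11| = 1 cm
Total path = 54 cm; average speed = 54/16 = 3.375 cm/s.

3.375 cm/s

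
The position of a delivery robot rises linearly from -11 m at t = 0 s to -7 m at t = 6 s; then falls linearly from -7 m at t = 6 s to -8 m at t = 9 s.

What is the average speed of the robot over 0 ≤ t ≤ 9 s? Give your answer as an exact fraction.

Average speed = (total path length)/(elapsed time); on a piecewise-linear x-t graph the path length is Σ|Δx|.
0–6 s: |Δx| = |-7 − -11| = 4 m
6–9 s: |Δx| = |-8 − -7| = 1 m
Total path = 5 m; average speed = 5/9 = 5/9 m/s.

5/9 m/s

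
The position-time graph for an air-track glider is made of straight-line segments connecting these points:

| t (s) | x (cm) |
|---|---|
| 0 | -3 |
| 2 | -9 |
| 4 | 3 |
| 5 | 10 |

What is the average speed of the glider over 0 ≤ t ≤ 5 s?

5 cm/s

Average speed = (total path length)/(elapsed time); on a piecewise-linear x-t graph the path length is Σ|Δx|.
0–2 s: |Δx| = |-9 − -3| = 6 cm
2–4 s: |Δx| = |3 − -9| = 12 cm
4–5 s: |Δx| = |10 − 3| = 7 cm
Total path = 25 cm; average speed = 25/5 = 5 cm/s.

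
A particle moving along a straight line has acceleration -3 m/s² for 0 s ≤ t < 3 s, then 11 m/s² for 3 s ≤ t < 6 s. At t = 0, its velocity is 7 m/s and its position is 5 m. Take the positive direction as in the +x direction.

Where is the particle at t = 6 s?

On each constant-a segment, Δv = aΔt and Δx = v₀Δt + ½aΔt²; chain segment to segment.
0–3 s: v starts 7 m/s; Δx = 7·3 + ½·-3·3² = 7.5 m; v ends -2 m/s.
3–6 s: v starts -2 m/s; Δx = -2·3 + ½·11·3² = 43.5 m; v ends 31 m/s.
x(6) = 5 + Σ Δx = 56 m.

56 m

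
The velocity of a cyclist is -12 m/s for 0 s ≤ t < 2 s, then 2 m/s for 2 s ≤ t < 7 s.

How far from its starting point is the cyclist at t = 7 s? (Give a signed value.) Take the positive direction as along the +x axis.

Displacement is the signed area under the v-t curve.
0–2 s: -12 × 2 = -24 m
2–7 s: 2 × 5 = 10 m
Net displacement = -14 m

-14 m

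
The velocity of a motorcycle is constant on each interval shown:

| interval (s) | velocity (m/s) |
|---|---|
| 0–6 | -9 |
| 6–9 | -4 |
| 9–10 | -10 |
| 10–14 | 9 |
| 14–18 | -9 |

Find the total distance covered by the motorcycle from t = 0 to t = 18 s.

148 m

Total distance travelled is ∫|v| dt — sum the magnitudes of each area piece.
0–6 s: |-9| × 6 = 54 m
6–9 s: |-4| × 3 = 12 m
9–10 s: |-10| × 1 = 10 m
10–14 s: |9| × 4 = 36 m
14–18 s: |-9| × 4 = 36 m
Total distance = 148 m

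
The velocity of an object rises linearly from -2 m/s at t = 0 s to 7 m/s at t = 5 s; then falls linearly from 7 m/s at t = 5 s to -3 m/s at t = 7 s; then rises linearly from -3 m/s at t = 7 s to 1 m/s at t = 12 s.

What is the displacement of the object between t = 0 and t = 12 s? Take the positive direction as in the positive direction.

Displacement is the signed area under the v-t curve.
0–5 s: ½(-2 + 7)(5) = 12.5 m
5–7 s: ½(7 + -3)(2) = 4 m
7–12 s: ½(-3 + 1)(5) = -5 m
Net displacement = 11.5 m

11.5 m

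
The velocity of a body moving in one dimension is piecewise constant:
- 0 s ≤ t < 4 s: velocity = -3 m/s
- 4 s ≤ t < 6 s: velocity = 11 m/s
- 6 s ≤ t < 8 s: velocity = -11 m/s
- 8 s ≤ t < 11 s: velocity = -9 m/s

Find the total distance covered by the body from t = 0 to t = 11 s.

83 m

Distance (not displacement) is the total path length: add the absolute areas under v-t.
0–4 s: |-3| × 4 = 12 m
4–6 s: |11| × 2 = 22 m
6–8 s: |-11| × 2 = 22 m
8–11 s: |-9| × 3 = 27 m
Total distance = 83 m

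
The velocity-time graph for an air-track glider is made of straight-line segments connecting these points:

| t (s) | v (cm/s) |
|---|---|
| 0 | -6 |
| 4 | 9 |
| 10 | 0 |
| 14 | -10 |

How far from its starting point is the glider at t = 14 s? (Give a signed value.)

13 cm

Net displacement equals the area under the velocity-time graph (areas below the axis count negative).
0–4 s: ½(-6 + 9)(4) = 6 cm
4–10 s: ½(9 + 0)(6) = 27 cm
10–14 s: ½(0 + -10)(4) = -20 cm
Net displacement = 13 cm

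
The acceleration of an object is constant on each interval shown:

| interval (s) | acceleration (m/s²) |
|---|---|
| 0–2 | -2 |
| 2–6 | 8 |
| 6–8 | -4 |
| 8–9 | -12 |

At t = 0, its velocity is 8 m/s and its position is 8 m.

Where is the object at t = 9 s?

On each constant-a segment, Δv = aΔt and Δx = v₀Δt + ½aΔt²; chain segment to segment.
0–2 s: v starts 8 m/s; Δx = 8·2 + ½·-2·2² = 12 m; v ends 4 m/s.
2–6 s: v starts 4 m/s; Δx = 4·4 + ½·8·4² = 80 m; v ends 36 m/s.
6–8 s: v starts 36 m/s; Δx = 36·2 + ½·-4·2² = 64 m; v ends 28 m/s.
8–9 s: v starts 28 m/s; Δx = 28·1 + ½·-12·1² = 22 m; v ends 16 m/s.
x(9) = 8 + Σ Δx = 186 m.

186 m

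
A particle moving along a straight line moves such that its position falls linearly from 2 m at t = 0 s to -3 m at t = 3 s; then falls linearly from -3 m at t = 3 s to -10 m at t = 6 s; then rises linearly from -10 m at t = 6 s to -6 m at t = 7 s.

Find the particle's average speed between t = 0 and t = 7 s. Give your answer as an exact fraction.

Average speed = (total path length)/(elapsed time); on a piecewise-linear x-t graph the path length is Σ|Δx|.
0–3 s: |Δx| = |-3 − 2| = 5 m
3–6 s: |Δx| = |-10 − -3| = 7 m
6–7 s: |Δx| = |-6 − -10| = 4 m
Total path = 16 m; average speed = 16/7 = 16/7 m/s.

16/7 m/s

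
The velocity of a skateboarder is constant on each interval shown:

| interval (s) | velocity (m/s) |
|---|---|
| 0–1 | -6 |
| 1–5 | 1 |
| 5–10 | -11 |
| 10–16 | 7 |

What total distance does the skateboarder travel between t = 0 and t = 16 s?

Total distance travelled is ∫|v| dt — sum the magnitudes of each area piece.
0–1 s: |-6| × 1 = 6 m
1–5 s: |1| × 4 = 4 m
5–10 s: |-11| × 5 = 55 m
10–16 s: |7| × 6 = 42 m
Total distance = 107 m

107 m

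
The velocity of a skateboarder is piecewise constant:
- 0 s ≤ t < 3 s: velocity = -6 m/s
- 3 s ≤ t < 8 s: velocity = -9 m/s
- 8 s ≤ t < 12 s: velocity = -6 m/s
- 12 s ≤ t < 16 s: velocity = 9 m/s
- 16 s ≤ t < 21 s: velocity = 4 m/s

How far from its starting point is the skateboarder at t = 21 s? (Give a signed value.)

-31 m

Displacement is the signed area under the v-t curve.
0–3 s: -6 × 3 = -18 m
3–8 s: -9 × 5 = -45 m
8–12 s: -6 × 4 = -24 m
12–16 s: 9 × 4 = 36 m
16–21 s: 4 × 5 = 20 m
Net displacement = -31 m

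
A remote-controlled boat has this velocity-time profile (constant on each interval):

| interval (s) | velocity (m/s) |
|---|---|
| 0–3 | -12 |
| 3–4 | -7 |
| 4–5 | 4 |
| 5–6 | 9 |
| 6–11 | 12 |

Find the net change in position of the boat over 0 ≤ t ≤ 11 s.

Displacement is the signed area under the v-t curve.
0–3 s: -12 × 3 = -36 m
3–4 s: -7 × 1 = -7 m
4–5 s: 4 × 1 = 4 m
5–6 s: 9 × 1 = 9 m
6–11 s: 12 × 5 = 60 m
Net displacement = 30 m

30 m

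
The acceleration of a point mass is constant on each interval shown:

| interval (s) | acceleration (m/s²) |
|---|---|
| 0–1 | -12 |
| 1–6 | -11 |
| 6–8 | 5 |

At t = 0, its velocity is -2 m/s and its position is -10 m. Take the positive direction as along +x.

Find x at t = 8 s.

-353.5 m

On each constant-a segment, Δv = aΔt and Δx = v₀Δt + ½aΔt²; chain segment to segment.
0–1 s: v starts -2 m/s; Δx = -2·1 + ½·-12·1² = -8 m; v ends -14 m/s.
1–6 s: v starts -14 m/s; Δx = -14·5 + ½·-11·5² = -207.5 m; v ends -69 m/s.
6–8 s: v starts -69 m/s; Δx = -69·2 + ½·5·2² = -128 m; v ends -59 m/s.
x(8) = -10 + Σ Δx = -353.5 m.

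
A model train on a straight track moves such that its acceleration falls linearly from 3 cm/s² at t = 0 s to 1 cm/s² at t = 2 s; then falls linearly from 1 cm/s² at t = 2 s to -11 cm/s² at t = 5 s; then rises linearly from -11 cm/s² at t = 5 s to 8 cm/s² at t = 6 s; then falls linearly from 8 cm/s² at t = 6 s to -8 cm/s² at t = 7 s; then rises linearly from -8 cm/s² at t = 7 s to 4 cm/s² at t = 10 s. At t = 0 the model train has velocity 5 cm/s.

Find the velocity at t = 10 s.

Δv equals the area under the a-t graph; then v = v₀ + Δv.
0–2 s: ½(3 + 1)(2) = 4 cm/s
2–5 s: ½(1 + -11)(3) = -15 cm/s
5–6 s: ½(-11 + 8)(1) = -1.5 cm/s
6–7 s: ½(8 + -8)(1) = 0 cm/s
7–10 s: ½(-8 + 4)(3) = -6 cm/s
Δv = -18.5 cm/s, so v(10) = 5 + (-18.5) = -13.5 cm/s.

-13.5 cm/s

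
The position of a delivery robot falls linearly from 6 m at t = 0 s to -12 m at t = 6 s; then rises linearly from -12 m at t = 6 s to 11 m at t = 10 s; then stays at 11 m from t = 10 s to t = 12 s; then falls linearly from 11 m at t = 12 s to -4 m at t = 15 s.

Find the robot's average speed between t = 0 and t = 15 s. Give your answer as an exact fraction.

56/15 m/s

Average speed = (total path length)/(elapsed time); on a piecewise-linear x-t graph the path length is Σ|Δx|.
0–6 s: |Δx| = |-12 − 6| = 18 m
6–10 s: |Δx| = |11 − -12| = 23 m
10–12 s: |Δx| = |11 − 11| = 0 m
12–15 s: |Δx| = |-4 − 11| = 15 m
Total path = 56 m; average speed = 56/15 = 56/15 m/s.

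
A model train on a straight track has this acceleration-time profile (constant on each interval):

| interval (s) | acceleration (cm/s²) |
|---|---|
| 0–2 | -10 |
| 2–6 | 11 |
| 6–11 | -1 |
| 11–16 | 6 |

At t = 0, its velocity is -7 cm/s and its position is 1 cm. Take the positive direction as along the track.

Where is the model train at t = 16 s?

154.5 cm

On each constant-a segment, Δv = aΔt and Δx = v₀Δt + ½aΔt²; chain segment to segment.
0–2 s: v starts -7 cm/s; Δx = -7·2 + ½·-10·2² = -34 cm; v ends -27 cm/s.
2–6 s: v starts -27 cm/s; Δx = -27·4 + ½·11·4² = -20 cm; v ends 17 cm/s.
6–11 s: v starts 17 cm/s; Δx = 17·5 + ½·-1·5² = 72.5 cm; v ends 12 cm/s.
11–16 s: v starts 12 cm/s; Δx = 12·5 + ½·6·5² = 135 cm; v ends 42 cm/s.
x(16) = 1 + Σ Δx = 154.5 cm.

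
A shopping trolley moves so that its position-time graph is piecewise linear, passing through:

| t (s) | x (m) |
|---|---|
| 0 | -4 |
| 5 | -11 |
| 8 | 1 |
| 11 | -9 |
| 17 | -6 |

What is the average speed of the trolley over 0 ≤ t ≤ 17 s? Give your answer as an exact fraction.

32/17 m/s

Average speed = (total path length)/(elapsed time); on a piecewise-linear x-t graph the path length is Σ|Δx|.
0–5 s: |Δx| = |-11 − -4| = 7 m
5–8 s: |Δx| = |1 − -11| = 12 m
8–11 s: |Δx| = |-9 − 1| = 10 m
11–17 s: |Δx| = |-6 − -9| = 3 m
Total path = 32 m; average speed = 32/17 = 32/17 m/s.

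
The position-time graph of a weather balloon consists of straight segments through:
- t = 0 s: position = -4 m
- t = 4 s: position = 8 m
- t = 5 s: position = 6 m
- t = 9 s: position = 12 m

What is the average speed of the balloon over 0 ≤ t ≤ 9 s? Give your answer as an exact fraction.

20/9 m/s

Average speed = (total path length)/(elapsed time); on a piecewise-linear x-t graph the path length is Σ|Δx|.
0–4 s: |Δx| = |8 − -4| = 12 m
4–5 s: |Δx| = |6 − 8| = 2 m
5–9 s: |Δx| = |12 − 6| = 6 m
Total path = 20 m; average speed = 20/9 = 20/9 m/s.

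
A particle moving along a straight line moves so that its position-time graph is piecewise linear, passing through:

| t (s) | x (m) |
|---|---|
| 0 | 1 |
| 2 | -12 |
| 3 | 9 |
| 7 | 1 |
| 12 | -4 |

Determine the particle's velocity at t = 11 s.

-1 m/s

Velocity is the slope of the x-t graph on 7–12 s: (-4 − 1)/(12 − 7) = -1 m/s.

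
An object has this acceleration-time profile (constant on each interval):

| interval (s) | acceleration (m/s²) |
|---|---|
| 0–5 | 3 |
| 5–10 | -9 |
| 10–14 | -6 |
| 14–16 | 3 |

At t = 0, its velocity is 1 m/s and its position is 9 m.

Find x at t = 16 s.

On each constant-a segment, Δv = aΔt and Δx = v₀Δt + ½aΔt²; chain segment to segment.
0–5 s: v starts 1 m/s; Δx = 1·5 + ½·3·5² = 42.5 m; v ends 16 m/s.
5–10 s: v starts 16 m/s; Δx = 16·5 + ½·-9·5² = -32.5 m; v ends -29 m/s.
10–14 s: v starts -29 m/s; Δx = -29·4 + ½·-6·4² = -164 m; v ends -53 m/s.
14–16 s: v starts -53 m/s; Δx = -53·2 + ½·3·2² = -100 m; v ends -47 m/s.
x(16) = 9 + Σ Δx = -245 m.

-245 m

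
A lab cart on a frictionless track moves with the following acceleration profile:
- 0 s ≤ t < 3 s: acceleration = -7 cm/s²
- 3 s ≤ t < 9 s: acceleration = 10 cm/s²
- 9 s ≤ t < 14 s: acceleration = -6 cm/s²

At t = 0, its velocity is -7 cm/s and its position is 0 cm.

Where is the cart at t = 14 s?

44.5 cm

On each constant-a segment, Δv = aΔt and Δx = v₀Δt + ½aΔt²; chain segment to segment.
0–3 s: v starts -7 cm/s; Δx = -7·3 + ½·-7·3² = -52.5 cm; v ends -28 cm/s.
3–9 s: v starts -28 cm/s; Δx = -28·6 + ½·10·6² = 12 cm; v ends 32 cm/s.
9–14 s: v starts 32 cm/s; Δx = 32·5 + ½·-6·5² = 85 cm; v ends 2 cm/s.
x(14) = 0 + Σ Δx = 44.5 cm.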